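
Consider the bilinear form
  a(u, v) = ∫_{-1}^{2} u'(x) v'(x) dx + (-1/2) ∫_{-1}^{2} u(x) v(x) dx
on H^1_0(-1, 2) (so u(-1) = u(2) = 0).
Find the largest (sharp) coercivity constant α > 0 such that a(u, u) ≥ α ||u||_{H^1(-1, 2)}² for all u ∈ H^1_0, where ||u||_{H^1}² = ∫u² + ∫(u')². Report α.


α = (-9/2 + π^2)/(9 + π^2)

Coercivity of a(·,·) on H^1_0(-1, 2) means a(u, u) ≥ α ||u||_{H^1}² for every u ∈ H^1_0.
The interval has length L = 3, and Poincaré/coercivity depend only on L. Here a(u, u) = ∫(u')² + (-1/2)·∫u².
Here c = -1/2 < 0 with |c| < (π/L)² = π^2/9, so coercivity still holds. The condition a(u,u) ≥ α||u||_{H^1}² reads (1−α)∫(u')² ≥ (α−c)∫u². Any admissible α is ≤ 1 (rapidly oscillating u have ∫u²/∫(u')² → 0), and α = 1 would force 0 ≥ (1−c)∫u², impossible since c < 1; so 1−α > 0. By the sharp Poincaré inequality on H^1_0 of an interval of length L, ∫(u')² ≥ (π/L)²∫u² with equality for the first sine mode sin(π(x−x₀)/L) (x₀ the left endpoint), so the inequality holds for all u iff (1−α)(π/L)² ≥ α − c, i.e. α ≤ ((π/L)² + c)/((π/L)² + 1) = (1 + c(L/π)²)/(1 + (L/π)²). (Direct route, valid since c ≤ 0: Poincaré gives c∫u² ≥ c(L/π)²∫(u')², so a(u,u) ≥ (1 + c(L/π)²)∫(u')², while ||u||_{H^1}² ≤ (1 + (L/π)²)∫(u')²; dividing yields the same α.) With (π/L)² = π^2/9 and c = -1/2, the largest admissible constant is α = ((π/L)² + c)/((π/L)² + 1).
Simplifying, α = (-9/2 + π^2)/(9 + π^2).


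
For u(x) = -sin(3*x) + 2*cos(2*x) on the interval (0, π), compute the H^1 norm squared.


||u||_{H^1(0,π)}^2 = -24 + 15*π

u'(x) = -4*sin(2*x) - 3*cos(3*x).
Expand u² and (u')² and integrate term by term on (0, π), using: for integers n ≥ 1, ∫_0^π sin²(nx) dx = ∫_0^π cos²(nx) dx = π/2; for n ≠ n', ∫_0^π sin(nx)sin(n'x) dx = ∫_0^π cos(nx)cos(n'x) dx = 0; and by product-to-sum, ∫_0^π sin(nx)cos(n'x) dx = ½∫_0^π [sin((n+n')x) + sin((n−n')x)] dx, which is 0 when n+n' is even and 2n/(n²−n'²) when n+n' is odd (it need not vanish on (0, π)).
  u² squared terms: (-1)²·∫sin(3x)² dx = 1·π/2 = π/2;  (2)²·∫cos(2x)² dx = 4·π/2 = 2*π.
  u² cross terms: 2·(-1)·(2)·∫sin(3x)·cos(2x) dx = -4·(6/5) = -24/5.
  So ∫_0^π u² dx = π/2 + 2*π − 24/5 = -24/5 + 5*π/2.
  (u')² squared terms: (-4)²·∫sin(2x)² dx = 16·π/2 = 8*π;  (-3)²·∫cos(3x)² dx = 9·π/2 = 9*π/2.
  (u')² cross terms: 2·(-4)·(-3)·∫sin(2x)·cos(3x) dx = 24·(-4/5) = -96/5.
  So ∫_0^π (u')² dx = 8*π + 9*π/2 − 96/5 = -96/5 + 25*π/2.
||u||_{H^1}^2 = (-24/5 + 5*π/2) + (-96/5 + 25*π/2) = -24 + 15*π.


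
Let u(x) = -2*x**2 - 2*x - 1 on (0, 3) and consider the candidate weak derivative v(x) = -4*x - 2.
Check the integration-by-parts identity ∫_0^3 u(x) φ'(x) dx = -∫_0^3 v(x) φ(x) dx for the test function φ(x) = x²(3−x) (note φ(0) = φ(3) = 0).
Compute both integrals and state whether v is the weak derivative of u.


LHS = 621/10, RHS = 621/10. Yes, v = u' weakly.

u(x) = -2*x**2 - 2*x - 1, classical derivative u'(x) = -4*x - 2.
φ(x) = x²(3−x), so φ'(x) = 3*x*(2 - x).
Note φ(0) = φ(3) = 0, so the boundary term u·φ vanishes.
LHS = ∫_0^3 u(x) φ'(x) dx = ∫_0^3 (6*x^4 - 6*x^3 - 9*x^2 - 6*x) dx. Term by term:
  ∫_0^3 6*x^4 dx = 1458/5;  ∫_0^3 -6*x^3 dx = -243/2;  ∫_0^3 -9*x^2 dx = -81;
  ∫_0^3 -6*x dx = -27.
Sum: 1458/5 − 243/2 − 81 − 27 = 621/10.
So LHS = 621/10.
∫_0^3 v(x) φ(x) dx = ∫_0^3 (4*x^4 - 10*x^3 - 6*x^2) dx. Term by term:
  ∫_0^3 4*x^4 dx = 972/5;  ∫_0^3 -10*x^3 dx = -405/2;  ∫_0^3 -6*x^2 dx = -54.
Sum: 972/5 − 405/2 − 54 = -621/10.
So RHS = -∫_0^3 v(x) φ(x) dx = 621/10.
LHS = RHS, so the identity holds for this test φ.
Moreover u is smooth here and v(x) = u'(x) = -4*x - 2 pointwise, so the identity holds for every test function. Hence v is the weak derivative of u.


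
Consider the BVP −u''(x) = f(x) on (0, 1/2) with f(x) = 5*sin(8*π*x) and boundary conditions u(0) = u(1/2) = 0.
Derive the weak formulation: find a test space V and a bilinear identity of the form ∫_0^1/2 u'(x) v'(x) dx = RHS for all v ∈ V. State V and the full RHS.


V = H^1_0(0, 1/2) (so v(0) = v(1/2) = 0); weak form: ∫_0^1/2 u'v' dx = ∫_0^1/2 (5*sin(8*π*x)) v dx for all v ∈ V.

Multiply both sides by a test function v and integrate from 0 to 1/2:
  ∫_0^1/2 −u''(x) v(x) dx = ∫_0^1/2 f(x) v(x) dx.
Integrate the LHS by parts once:
  ∫_0^1/2 −u'' v dx = −[u'(x) v(x)]_0^1/2 + ∫_0^1/2 u'(x) v'(x) dx.
Thus ∫_0^1/2 u'(x) v'(x) dx = ∫_0^1/2 f(x) v(x) dx + [u'(x) v(x)]_0^1/2.
Choose V so that boundary terms are either known or forced to vanish.
u is Dirichlet: u(0) = u(1/2) = 0. Let V = H^1_0(0, 1/2); then v(0) = v(1/2) = 0, and [u' v]_0^1/2 = 0.
Weak formulation: find u (satisfying any essential BC) such that ∫_0^1/2 u'(x) v'(x) dx = ∫_0^1/2 f v dx for all v ∈ V.
Substituting f(x) = 5*sin(8*π*x), the right-hand side is ∫_0^1/2 (5*sin(8*π*x)) v dx.


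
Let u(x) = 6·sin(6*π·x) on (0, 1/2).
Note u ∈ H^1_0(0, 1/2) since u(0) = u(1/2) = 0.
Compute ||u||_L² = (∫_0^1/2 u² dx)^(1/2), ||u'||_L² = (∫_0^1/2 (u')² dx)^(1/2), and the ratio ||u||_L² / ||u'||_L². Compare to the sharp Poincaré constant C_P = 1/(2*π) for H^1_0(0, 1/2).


||u||_L² / ||u'||_L² = 1/(6*π) < C_P = 1/(2*π).

u(x) = 6·sin(6*π·x), so u'(x) = 36*π*cos(6*π*x).
Writing u(x) = A·sin(kπx/L) with A = 6 and k = 3, use ∫_0^L sin²(kπx/L) dx = L/2 and ∫_0^L cos²(kπx/L) dx = L/2.
u² = 36·sin²(6*π·x) and (u')² = 1296*π^2·cos²(6*π·x), and each of sin², cos² integrates to L/2 = 1/4 over (0, 1/2).
∫_0^1/2 u² dx = 9, so ||u||_L² = 3.
∫_0^1/2 (u')² dx = 324*π^2, so ||u'||_L² = 18*π.
Ratio ||u||_L² / ||u'||_L² = 1/(6*π).
Sharp Poincaré constant on H^1_0(0, 1/2) is C_P = L/π = 1/(2*π), achieved by sin(2*π·x).
This is the k = 3 harmonic; the ratio L/(kπ) is strictly less than C_P = L/π, consistent with the sharp inequality ||u||_L² ≤ C_P ||u'||_L².


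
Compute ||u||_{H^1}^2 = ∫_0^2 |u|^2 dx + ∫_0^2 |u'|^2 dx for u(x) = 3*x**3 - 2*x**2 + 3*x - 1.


||u||_{H^1}^2 = 54296/105

The H^1 norm (squared) on an interval (0, L) is
  ||u||_{H^1}^2 = ∫_0^L u(x)^2 dx + ∫_0^L u'(x)^2 dx.
Compute u'(x) = 9*x**2 - 4*x + 3.
Then u(x)^2 = 9*x**6 - 12*x**5 + 22*x**4 - 18*x**3 + 13*x**2 - 6*x + 1 and u'(x)^2 = 81*x**4 - 72*x**3 + 70*x**2 - 24*x + 9.
Integrate each monomial from 0 to 2 using ∫_0^2 c·x^n dx = c·2^(n+1)/(n+1):
  ∫_0^2 u(x)^2 dx = ∫_0^2 (9*x^6 - 12*x^5 + 22*x^4 - 18*x^3 + 13*x^2 - 6*x + 1) dx. Term by term:
    ∫_0^2 9*x^6 dx = 1152/7;  ∫_0^2 -12*x^5 dx = -128;  ∫_0^2 22*x^4 dx = 704/5;
    ∫_0^2 -18*x^3 dx = -72;  ∫_0^2 13*x^2 dx = 104/3;  ∫_0^2 -6*x dx = -12;
    ∫_0^2 1 dx = 2.
  Sum: 1152/7 − 128 + 704/5 − 72 + 104/3 − 12 + 2 = 13654/105.
  ∫_0^2 u'(x)^2 dx = ∫_0^2 (81*x^4 - 72*x^3 + 70*x^2 - 24*x + 9) dx. Term by term:
    ∫_0^2 81*x^4 dx = 2592/5;  ∫_0^2 -72*x^3 dx = -288;  ∫_0^2 70*x^2 dx = 560/3;
    ∫_0^2 -24*x dx = -48;  ∫_0^2 9 dx = 18.
  Sum: 2592/5 − 288 + 560/3 − 48 + 18 = 5806/15.
Adding: ||u||_{H^1}^2 = 13654/105 + 5806/15 = 54296/105.


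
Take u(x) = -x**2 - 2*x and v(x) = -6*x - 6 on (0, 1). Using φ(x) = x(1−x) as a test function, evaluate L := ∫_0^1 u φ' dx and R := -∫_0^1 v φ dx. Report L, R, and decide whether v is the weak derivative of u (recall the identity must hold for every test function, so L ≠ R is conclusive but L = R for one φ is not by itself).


LHS = 1/2, RHS = 3/2. No, v is not the weak derivative of u.

u(x) = -x**2 - 2*x, classical derivative u'(x) = -2*x - 2.
φ(x) = x(1−x), so φ'(x) = 1 - 2*x.
Note φ(0) = φ(1) = 0, so the boundary term u·φ vanishes.
LHS = ∫_0^1 u(x) φ'(x) dx = ∫_0^1 (2*x^3 + 3*x^2 - 2*x) dx. Term by term:
  ∫_0^1 2*x^3 dx = 1/2;  ∫_0^1 3*x^2 dx = 1;  ∫_0^1 -2*x dx = -1.
Sum: 1/2 + 1 − 1 = 1/2.
So LHS = 1/2.
∫_0^1 v(x) φ(x) dx = ∫_0^1 (6*x^3 - 6*x) dx. Term by term:
  ∫_0^1 6*x^3 dx = 3/2;  ∫_0^1 -6*x dx = -3.
Sum: 3/2 − 3 = -3/2.
So RHS = -∫_0^1 v(x) φ(x) dx = 3/2.
LHS − RHS = -1 ≠ 0, so the identity fails.
(For a valid weak derivative the identity must hold for EVERY test function, in particular this one. The failure shows v is NOT the weak derivative of u.)
Correct weak derivative would be u'(x) = -2*x - 2.


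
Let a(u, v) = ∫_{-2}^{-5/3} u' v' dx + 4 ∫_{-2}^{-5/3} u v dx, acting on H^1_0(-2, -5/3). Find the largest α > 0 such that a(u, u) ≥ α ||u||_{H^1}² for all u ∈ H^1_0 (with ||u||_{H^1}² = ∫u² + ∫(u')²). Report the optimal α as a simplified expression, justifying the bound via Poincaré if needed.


α = 1

Coercivity of a(·,·) on H^1_0(-2, -5/3) means a(u, u) ≥ α ||u||_{H^1}² for every u ∈ H^1_0.
The interval has length L = 1/3, and Poincaré/coercivity depend only on L. Here a(u, u) = ∫(u')² + (4)·∫u².
Here c = 4 ≥ 1, so a(u,u) = ∫(u')² + c∫u² ≥ ∫(u')² + ∫u² = ||u||_{H^1}², i.e. α = 1 works. No larger α is possible: a(u,u) ≥ α||u||_{H^1}² means (1−α)∫(u')² ≥ (α−c)∫u², and for the modes u_n = sin(nπ(x−x₀)/L) (x₀ the left endpoint) one has ∫u_n²/∫(u_n')² = (L/(nπ))² → 0, so a(u_n,u_n)/||u_n||_{H^1}² → 1. Hence the optimal constant is α = 1.
Therefore α = 1.


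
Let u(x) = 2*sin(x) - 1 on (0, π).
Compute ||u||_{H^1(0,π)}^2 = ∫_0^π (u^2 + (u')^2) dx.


||u||_{H^1(0,π)}^2 = -8 + 5*π

u'(x) = 2*cos(x).
Expand u² and (u')² and integrate term by term on (0, π), using: for integers n ≥ 1, ∫_0^π sin²(nx) dx = ∫_0^π cos²(nx) dx = π/2; for n ≠ n', ∫_0^π sin(nx)sin(n'x) dx = ∫_0^π cos(nx)cos(n'x) dx = 0; and by product-to-sum, ∫_0^π sin(nx)cos(n'x) dx = ½∫_0^π [sin((n+n')x) + sin((n−n')x)] dx, which is 0 when n+n' is even and 2n/(n²−n'²) when n+n' is odd (it need not vanish on (0, π)). For the constant mode: ∫_0^π 1 dx = π, ∫_0^π cos(nx) dx = 0, ∫_0^π sin(nx) dx = (1−(−1)^n)/n.
  u² squared terms: (-1)²·∫1 dx = 1·π = π;  (2)²·∫sin(x)² dx = 4·π/2 = 2*π.
  u² cross terms: 2·(-1)·(2)·∫1·sin(x) dx = -4·(2) = -8.
  So ∫_0^π u² dx = π + 2*π − 8 = -8 + 3*π.
  (u')² squared terms: (2)²·∫cos(x)² dx = 4·π/2 = 2*π.
  So ∫_0^π (u')² dx = 2*π.
||u||_{H^1}^2 = (-8 + 3*π) + (2*π) = -8 + 5*π.


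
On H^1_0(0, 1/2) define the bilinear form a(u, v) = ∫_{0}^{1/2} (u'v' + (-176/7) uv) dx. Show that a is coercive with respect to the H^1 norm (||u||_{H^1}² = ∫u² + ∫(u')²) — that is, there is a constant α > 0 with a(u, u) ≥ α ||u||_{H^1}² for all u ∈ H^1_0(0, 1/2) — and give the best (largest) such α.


α = 4*(-44 + 7*π^2)/(7*(1 + 4*π^2))

Coercivity of a(·,·) on H^1_0(0, 1/2) means a(u, u) ≥ α ||u||_{H^1}² for every u ∈ H^1_0.
The interval has length L = 1/2, and Poincaré/coercivity depend only on L. Here a(u, u) = ∫(u')² + (-176/7)·∫u².
Here c = -176/7 < 0 with |c| < (π/L)² = 4*π^2, so coercivity still holds. The condition a(u,u) ≥ α||u||_{H^1}² reads (1−α)∫(u')² ≥ (α−c)∫u². Any admissible α is ≤ 1 (rapidly oscillating u have ∫u²/∫(u')² → 0), and α = 1 would force 0 ≥ (1−c)∫u², impossible since c < 1; so 1−α > 0. By the sharp Poincaré inequality on H^1_0 of an interval of length L, ∫(u')² ≥ (π/L)²∫u² with equality for the first sine mode sin(π(x−x₀)/L) (x₀ the left endpoint), so the inequality holds for all u iff (1−α)(π/L)² ≥ α − c, i.e. α ≤ ((π/L)² + c)/((π/L)² + 1) = (1 + c(L/π)²)/(1 + (L/π)²). (Direct route, valid since c ≤ 0: Poincaré gives c∫u² ≥ c(L/π)²∫(u')², so a(u,u) ≥ (1 + c(L/π)²)∫(u')², while ||u||_{H^1}² ≤ (1 + (L/π)²)∫(u')²; dividing yields the same α.) With (π/L)² = 4*π^2 and c = -176/7, the largest admissible constant is α = ((π/L)² + c)/((π/L)² + 1).
Simplifying, α = 4*(-44 + 7*π^2)/(7*(1 + 4*π^2)).


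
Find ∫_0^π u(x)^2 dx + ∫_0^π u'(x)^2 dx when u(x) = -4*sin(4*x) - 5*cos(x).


||u||_{H^1(0,π)}^2 = 128/3 + 161*π

u'(x) = 5*sin(x) - 16*cos(4*x).
Expand u² and (u')² and integrate term by term on (0, π), using: for integers n ≥ 1, ∫_0^π sin²(nx) dx = ∫_0^π cos²(nx) dx = π/2; for n ≠ n', ∫_0^π sin(nx)sin(n'x) dx = ∫_0^π cos(nx)cos(n'x) dx = 0; and by product-to-sum, ∫_0^π sin(nx)cos(n'x) dx = ½∫_0^π [sin((n+n')x) + sin((n−n')x)] dx, which is 0 when n+n' is even and 2n/(n²−n'²) when n+n' is odd (it need not vanish on (0, π)).
  u² squared terms: (-5)²·∫cos(x)² dx = 25·π/2 = 25*π/2;  (-4)²·∫sin(4x)² dx = 16·π/2 = 8*π.
  u² cross terms: 2·(-5)·(-4)·∫cos(x)·sin(4x) dx = 40·(8/15) = 64/3.
  So ∫_0^π u² dx = 25*π/2 + 8*π + 64/3 = 64/3 + 41*π/2.
  (u')² squared terms: (-16)²·∫cos(4x)² dx = 256·π/2 = 128*π;  (5)²·∫sin(x)² dx = 25·π/2 = 25*π/2.
  (u')² cross terms: 2·(-16)·(5)·∫cos(4x)·sin(x) dx = -160·(-2/15) = 64/3.
  So ∫_0^π (u')² dx = 128*π + 25*π/2 + 64/3 = 64/3 + 281*π/2.
||u||_{H^1}^2 = (64/3 + 41*π/2) + (64/3 + 281*π/2) = 128/3 + 161*π.


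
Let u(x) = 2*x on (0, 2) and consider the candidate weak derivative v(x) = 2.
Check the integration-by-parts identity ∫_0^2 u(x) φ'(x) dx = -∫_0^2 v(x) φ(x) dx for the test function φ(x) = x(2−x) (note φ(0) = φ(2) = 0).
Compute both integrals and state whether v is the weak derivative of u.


LHS = -8/3, RHS = -8/3. Yes, v = u' weakly.

u(x) = 2*x, classical derivative u'(x) = 2.
φ(x) = x(2−x), so φ'(x) = 2 - 2*x.
Note φ(0) = φ(2) = 0, so the boundary term u·φ vanishes.
LHS = ∫_0^2 u(x) φ'(x) dx = ∫_0^2 (-4*x^2 + 4*x) dx. Term by term:
  ∫_0^2 -4*x^2 dx = -32/3;  ∫_0^2 4*x dx = 8.
Sum: -32/3 + 8 = -8/3.
So LHS = -8/3.
∫_0^2 v(x) φ(x) dx = ∫_0^2 (-2*x^2 + 4*x) dx. Term by term:
  ∫_0^2 -2*x^2 dx = -16/3;  ∫_0^2 4*x dx = 8.
Sum: -16/3 + 8 = 8/3.
So RHS = -∫_0^2 v(x) φ(x) dx = -8/3.
LHS = RHS, so the identity holds for this test φ.
Moreover u is smooth here and v(x) = u'(x) = 2 pointwise, so the identity holds for every test function. Hence v is the weak derivative of u.


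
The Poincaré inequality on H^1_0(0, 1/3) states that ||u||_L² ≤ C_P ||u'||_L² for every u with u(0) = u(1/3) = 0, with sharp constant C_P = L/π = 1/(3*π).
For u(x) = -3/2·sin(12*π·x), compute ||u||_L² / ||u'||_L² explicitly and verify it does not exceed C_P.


||u||_L² / ||u'||_L² = 1/(12*π) < C_P = 1/(3*π).

u(x) = -3/2·sin(12*π·x), so u'(x) = -18*π*cos(12*π*x).
Writing u(x) = A·sin(kπx/L) with A = -3/2 and k = 4, use ∫_0^L sin²(kπx/L) dx = L/2 and ∫_0^L cos²(kπx/L) dx = L/2.
u² = 9/4·sin²(12*π·x) and (u')² = 324*π^2·cos²(12*π·x), and each of sin², cos² integrates to L/2 = 1/6 over (0, 1/3).
∫_0^1/3 u² dx = 3/8, so ||u||_L² = sqrt(6)/4.
∫_0^1/3 (u')² dx = 54*π^2, so ||u'||_L² = 3*sqrt(6)*π.
Ratio ||u||_L² / ||u'||_L² = 1/(12*π).
Sharp Poincaré constant on H^1_0(0, 1/3) is C_P = L/π = 1/(3*π), achieved by sin(3*π·x).
This is the k = 4 harmonic; the ratio L/(kπ) is strictly less than C_P = L/π, consistent with the sharp inequality ||u||_L² ≤ C_P ||u'||_L².


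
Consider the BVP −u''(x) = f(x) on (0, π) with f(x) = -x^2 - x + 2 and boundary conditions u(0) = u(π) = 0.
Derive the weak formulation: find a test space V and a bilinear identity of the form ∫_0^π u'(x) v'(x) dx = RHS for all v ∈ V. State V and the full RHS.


V = H^1_0(0, π) (so v(0) = v(π) = 0); weak form: ∫_0^π u'v' dx = ∫_0^π (-x^2 - x + 2) v dx for all v ∈ V.

Multiply both sides by a test function v and integrate from 0 to π:
  ∫_0^π −u''(x) v(x) dx = ∫_0^π f(x) v(x) dx.
Integrate the LHS by parts once:
  ∫_0^π −u'' v dx = −[u'(x) v(x)]_0^π + ∫_0^π u'(x) v'(x) dx.
Thus ∫_0^π u'(x) v'(x) dx = ∫_0^π f(x) v(x) dx + [u'(x) v(x)]_0^π.
Choose V so that boundary terms are either known or forced to vanish.
u is Dirichlet: u(0) = u(π) = 0. Let V = H^1_0(0, π); then v(0) = v(π) = 0, and [u' v]_0^π = 0.
Weak formulation: find u (satisfying any essential BC) such that ∫_0^π u'(x) v'(x) dx = ∫_0^π f v dx for all v ∈ V.
Substituting f(x) = -x^2 - x + 2, the right-hand side is ∫_0^π (-x^2 - x + 2) v dx.


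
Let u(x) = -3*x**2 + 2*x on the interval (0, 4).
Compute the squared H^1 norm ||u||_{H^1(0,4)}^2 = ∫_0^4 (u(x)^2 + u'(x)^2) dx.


||u||_{H^1}^2 = 26288/15

The H^1 norm (squared) on an interval (0, L) is
  ||u||_{H^1}^2 = ∫_0^L u(x)^2 dx + ∫_0^L u'(x)^2 dx.
Compute u'(x) = 2 - 6*x.
Then u(x)^2 = 9*x**4 - 12*x**3 + 4*x**2 and u'(x)^2 = 36*x**2 - 24*x + 4.
Integrate each monomial from 0 to 4 using ∫_0^4 c·x^n dx = c·4^(n+1)/(n+1):
  ∫_0^4 u(x)^2 dx = ∫_0^4 (9*x^4 - 12*x^3 + 4*x^2) dx. Term by term:
    ∫_0^4 9*x^4 dx = 9216/5;  ∫_0^4 -12*x^3 dx = -768;  ∫_0^4 4*x^2 dx = 256/3.
  Sum: 9216/5 − 768 + 256/3 = 17408/15.
  ∫_0^4 u'(x)^2 dx = ∫_0^4 (36*x^2 - 24*x + 4) dx. Term by term:
    ∫_0^4 36*x^2 dx = 768;  ∫_0^4 -24*x dx = -192;  ∫_0^4 4 dx = 16.
  Sum: 768 − 192 + 16 = 592.
Adding: ||u||_{H^1}^2 = 17408/15 + 592 = 26288/15.


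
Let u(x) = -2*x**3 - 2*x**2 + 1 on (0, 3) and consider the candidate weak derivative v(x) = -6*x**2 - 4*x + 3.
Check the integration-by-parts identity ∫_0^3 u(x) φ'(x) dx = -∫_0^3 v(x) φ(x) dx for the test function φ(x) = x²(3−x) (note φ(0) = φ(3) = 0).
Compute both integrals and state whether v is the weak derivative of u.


LHS = 972/5, RHS = 3483/20. No, v is not the weak derivative of u.

u(x) = -2*x**3 - 2*x**2 + 1, classical derivative u'(x) = -6*x**2 - 4*x.
φ(x) = x²(3−x), so φ'(x) = 3*x*(2 - x).
Note φ(0) = φ(3) = 0, so the boundary term u·φ vanishes.
LHS = ∫_0^3 u(x) φ'(x) dx = ∫_0^3 (6*x^5 - 6*x^4 - 12*x^3 - 3*x^2 + 6*x) dx. Term by term:
  ∫_0^3 6*x^5 dx = 729;  ∫_0^3 -6*x^4 dx = -1458/5;  ∫_0^3 -12*x^3 dx = -243;
  ∫_0^3 -3*x^2 dx = -27;  ∫_0^3 6*x dx = 27.
Sum: 729 − 1458/5 − 243 − 27 + 27 = 972/5.
So LHS = 972/5.
∫_0^3 v(x) φ(x) dx = ∫_0^3 (6*x^5 - 14*x^4 - 15*x^3 + 9*x^2) dx. Term by term:
  ∫_0^3 6*x^5 dx = 729;  ∫_0^3 -14*x^4 dx = -3402/5;  ∫_0^3 -15*x^3 dx = -1215/4;
  ∫_0^3 9*x^2 dx = 81.
Sum: 729 − 3402/5 − 1215/4 + 81 = -3483/20.
So RHS = -∫_0^3 v(x) φ(x) dx = 3483/20.
LHS − RHS = 81/4 ≠ 0, so the identity fails.
(For a valid weak derivative the identity must hold for EVERY test function, in particular this one. The failure shows v is NOT the weak derivative of u.)
Correct weak derivative would be u'(x) = -6*x**2 - 4*x.


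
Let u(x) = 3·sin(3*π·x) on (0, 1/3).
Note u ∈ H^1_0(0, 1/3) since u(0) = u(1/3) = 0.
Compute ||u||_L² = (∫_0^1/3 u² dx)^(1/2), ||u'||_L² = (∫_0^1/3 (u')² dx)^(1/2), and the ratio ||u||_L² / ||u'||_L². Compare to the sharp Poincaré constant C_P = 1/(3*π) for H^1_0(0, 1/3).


||u||_L² / ||u'||_L² = 1/(3*π) = C_P.

u(x) = 3·sin(3*π·x), so u'(x) = 9*π*cos(3*π*x).
Writing u(x) = A·sin(kπx/L) with A = 3 and k = 1, use ∫_0^L sin²(kπx/L) dx = L/2 and ∫_0^L cos²(kπx/L) dx = L/2.
u² = 9·sin²(3*π·x) and (u')² = 81*π^2·cos²(3*π·x), and each of sin², cos² integrates to L/2 = 1/6 over (0, 1/3).
∫_0^1/3 u² dx = 3/2, so ||u||_L² = sqrt(6)/2.
∫_0^1/3 (u')² dx = 27*π^2/2, so ||u'||_L² = 3*sqrt(6)*π/2.
Ratio ||u||_L² / ||u'||_L² = 1/(3*π).
Sharp Poincaré constant on H^1_0(0, 1/3) is C_P = L/π = 1/(3*π), achieved by sin(3*π·x).
This is the k = 1 eigenfunction (up to amplitude), so the ratio equals the sharp Poincaré constant exactly.


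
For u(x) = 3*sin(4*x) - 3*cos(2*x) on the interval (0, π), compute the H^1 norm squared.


||u||_{H^1(0,π)}^2 = 99*π

u'(x) = 6*sin(2*x) + 12*cos(4*x).
Expand u² and (u')² and integrate term by term on (0, π), using: for integers n ≥ 1, ∫_0^π sin²(nx) dx = ∫_0^π cos²(nx) dx = π/2; for n ≠ n', ∫_0^π sin(nx)sin(n'x) dx = ∫_0^π cos(nx)cos(n'x) dx = 0; and by product-to-sum, ∫_0^π sin(nx)cos(n'x) dx = ½∫_0^π [sin((n+n')x) + sin((n−n')x)] dx, which is 0 when n+n' is even and 2n/(n²−n'²) when n+n' is odd (it need not vanish on (0, π)).
  u² squared terms: (-3)²·∫cos(2x)² dx = 9·π/2 = 9*π/2;  (3)²·∫sin(4x)² dx = 9·π/2 = 9*π/2.
  u² cross terms: 2·(-3)·(3)·∫cos(2x)·sin(4x) dx = -18·(0) = 0.
  So ∫_0^π u² dx = 9*π/2 + 9*π/2 + 0 = 9*π.
  (u')² squared terms: (6)²·∫sin(2x)² dx = 36·π/2 = 18*π;  (12)²·∫cos(4x)² dx = 144·π/2 = 72*π.
  (u')² cross terms: 2·(6)·(12)·∫sin(2x)·cos(4x) dx = 144·(0) = 0.
  So ∫_0^π (u')² dx = 18*π + 72*π + 0 = 90*π.
||u||_{H^1}^2 = (9*π) + (90*π) = 99*π.


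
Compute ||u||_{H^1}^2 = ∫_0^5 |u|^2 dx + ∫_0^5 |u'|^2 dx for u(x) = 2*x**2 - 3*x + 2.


||u||_{H^1}^2 = 1615

The H^1 norm (squared) on an interval (0, L) is
  ||u||_{H^1}^2 = ∫_0^L u(x)^2 dx + ∫_0^L u'(x)^2 dx.
Compute u'(x) = 4*x - 3.
Then u(x)^2 = 4*x**4 - 12*x**3 + 17*x**2 - 12*x + 4 and u'(x)^2 = 16*x**2 - 24*x + 9.
Integrate each monomial from 0 to 5 using ∫_0^5 c·x^n dx = c·5^(n+1)/(n+1):
  ∫_0^5 u(x)^2 dx = ∫_0^5 (4*x^4 - 12*x^3 + 17*x^2 - 12*x + 4) dx. Term by term:
    ∫_0^5 4*x^4 dx = 2500;  ∫_0^5 -12*x^3 dx = -1875;  ∫_0^5 17*x^2 dx = 2125/3;
    ∫_0^5 -12*x dx = -150;  ∫_0^5 4 dx = 20.
  Sum: 2500 − 1875 + 2125/3 − 150 + 20 = 3610/3.
  ∫_0^5 u'(x)^2 dx = ∫_0^5 (16*x^2 - 24*x + 9) dx. Term by term:
    ∫_0^5 16*x^2 dx = 2000/3;  ∫_0^5 -24*x dx = -300;  ∫_0^5 9 dx = 45.
  Sum: 2000/3 − 300 + 45 = 1235/3.
Adding: ||u||_{H^1}^2 = 3610/3 + 1235/3 = 1615.


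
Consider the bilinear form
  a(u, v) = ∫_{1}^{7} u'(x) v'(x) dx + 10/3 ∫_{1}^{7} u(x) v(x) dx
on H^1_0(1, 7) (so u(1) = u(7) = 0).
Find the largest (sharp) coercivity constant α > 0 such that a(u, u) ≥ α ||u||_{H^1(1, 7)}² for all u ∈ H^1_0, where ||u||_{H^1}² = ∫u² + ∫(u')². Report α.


α = 1

Coercivity of a(·,·) on H^1_0(1, 7) means a(u, u) ≥ α ||u||_{H^1}² for every u ∈ H^1_0.
The interval has length L = 6, and Poincaré/coercivity depend only on L. Here a(u, u) = ∫(u')² + (10/3)·∫u².
Here c = 10/3 ≥ 1, so a(u,u) = ∫(u')² + c∫u² ≥ ∫(u')² + ∫u² = ||u||_{H^1}², i.e. α = 1 works. No larger α is possible: a(u,u) ≥ α||u||_{H^1}² means (1−α)∫(u')² ≥ (α−c)∫u², and for the modes u_n = sin(nπ(x−x₀)/L) (x₀ the left endpoint) one has ∫u_n²/∫(u_n')² = (L/(nπ))² → 0, so a(u_n,u_n)/||u_n||_{H^1}² → 1. Hence the optimal constant is α = 1.
Therefore α = 1.


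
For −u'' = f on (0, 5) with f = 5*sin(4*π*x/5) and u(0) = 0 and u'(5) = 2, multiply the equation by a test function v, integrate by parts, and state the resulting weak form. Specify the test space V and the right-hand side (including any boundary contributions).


V = {v ∈ H^1(0, 5) : v(0) = 0} (test functions vanish at x = 0 where u is specified); weak form: ∫_0^5 u'v' dx = ∫_0^5 (5*sin(4*π*x/5)) v dx + 2·v(5) for all v ∈ V.

Multiply both sides by a test function v and integrate from 0 to 5:
  ∫_0^5 −u''(x) v(x) dx = ∫_0^5 f(x) v(x) dx.
Integrate the LHS by parts once:
  ∫_0^5 −u'' v dx = −[u'(x) v(x)]_0^5 + ∫_0^5 u'(x) v'(x) dx.
Thus ∫_0^5 u'(x) v'(x) dx = ∫_0^5 f(x) v(x) dx + [u'(x) v(x)]_0^5.
Choose V so that boundary terms are either known or forced to vanish.
Mixed BC: u(0) = 0 (Dirichlet) and u'(5) = 2 (Neumann). Define V = {v ∈ H^1(0, 5) : v(0) = 0}. Then [u' v]_0^5 = u'(5)·v(5) − u'(0)·0 = 2·v(5).
Weak formulation: find u (satisfying any essential BC) such that ∫_0^5 u'(x) v'(x) dx = ∫_0^5 f v dx + 2·v(5) for all v ∈ V (Dirichlet at 0 absorbed into V; Neumann datum at x = 5 contributes the boundary term).
Substituting f(x) = 5*sin(4*π*x/5), the right-hand side is ∫_0^5 (5*sin(4*π*x/5)) v dx + 2·v(5).


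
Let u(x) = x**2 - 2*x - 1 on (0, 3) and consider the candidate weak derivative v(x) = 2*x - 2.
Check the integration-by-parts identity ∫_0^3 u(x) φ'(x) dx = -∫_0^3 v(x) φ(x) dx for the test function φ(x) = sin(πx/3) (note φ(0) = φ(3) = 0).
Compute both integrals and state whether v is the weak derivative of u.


LHS = -6/π, RHS = -6/π. Yes, v = u' weakly.

u(x) = x**2 - 2*x - 1, classical derivative u'(x) = 2*x - 2.
φ(x) = sin(πx/3), so φ'(x) = π*cos(π*x/3)/3.
Note φ(0) = φ(3) = 0, so the boundary term u·φ vanishes.
LHS = ∫_0^3 u(x) φ'(x) dx = ∫_0^3 (π*x^2*cos(π*x/3)/3 - 2*π*x*cos(π*x/3)/3 - π*cos(π*x/3)/3) dx. Term by term:
  ∫_0^3 -π*cos(π*x/3)/3 dx = 0;  ∫_0^3 -2*π*x*cos(π*x/3)/3 dx = 12/π;  ∫_0^3 π*x^2*cos(π*x/3)/3 dx = -18/π.
Sum: 0 + 12/π − 18/π = -6/π.
So LHS = -6/π.
∫_0^3 v(x) φ(x) dx = ∫_0^3 (2*x*sin(π*x/3) - 2*sin(π*x/3)) dx. Term by term:
  ∫_0^3 -2*sin(π*x/3) dx = -12/π;  ∫_0^3 2*x*sin(π*x/3) dx = 18/π.
Sum: -12/π + 18/π = 6/π.
So RHS = -∫_0^3 v(x) φ(x) dx = -6/π.
LHS = RHS, so the identity holds for this test φ.
Moreover u is smooth here and v(x) = u'(x) = 2*x - 2 pointwise, so the identity holds for every test function. Hence v is the weak derivative of u.


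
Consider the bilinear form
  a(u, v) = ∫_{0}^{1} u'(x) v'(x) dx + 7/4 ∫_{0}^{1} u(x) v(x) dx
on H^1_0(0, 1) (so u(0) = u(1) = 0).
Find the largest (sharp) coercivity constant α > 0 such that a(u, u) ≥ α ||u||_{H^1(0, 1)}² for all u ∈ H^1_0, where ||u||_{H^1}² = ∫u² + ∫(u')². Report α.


α = 1

Coercivity of a(·,·) on H^1_0(0, 1) means a(u, u) ≥ α ||u||_{H^1}² for every u ∈ H^1_0.
The interval has length L = 1, and Poincaré/coercivity depend only on L. Here a(u, u) = ∫(u')² + (7/4)·∫u².
Here c = 7/4 ≥ 1, so a(u,u) = ∫(u')² + c∫u² ≥ ∫(u')² + ∫u² = ||u||_{H^1}², i.e. α = 1 works. No larger α is possible: a(u,u) ≥ α||u||_{H^1}² means (1−α)∫(u')² ≥ (α−c)∫u², and for the modes u_n = sin(nπ(x−x₀)/L) (x₀ the left endpoint) one has ∫u_n²/∫(u_n')² = (L/(nπ))² → 0, so a(u_n,u_n)/||u_n||_{H^1}² → 1. Hence the optimal constant is α = 1.
Therefore α = 1.


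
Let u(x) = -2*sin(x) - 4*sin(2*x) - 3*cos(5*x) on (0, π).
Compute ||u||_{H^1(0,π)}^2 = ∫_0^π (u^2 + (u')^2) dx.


||u||_{H^1(0,π)}^2 = -832/7 + 161*π

u'(x) = 15*sin(5*x) - 2*cos(x) - 8*cos(2*x).
Expand u² and (u')² and integrate term by term on (0, π), using: for integers n ≥ 1, ∫_0^π sin²(nx) dx = ∫_0^π cos²(nx) dx = π/2; for n ≠ n', ∫_0^π sin(nx)sin(n'x) dx = ∫_0^π cos(nx)cos(n'x) dx = 0; and by product-to-sum, ∫_0^π sin(nx)cos(n'x) dx = ½∫_0^π [sin((n+n')x) + sin((n−n')x)] dx, which is 0 when n+n' is even and 2n/(n²−n'²) when n+n' is odd (it need not vanish on (0, π)).
  u² squared terms: (-4)²·∫sin(2x)² dx = 16·π/2 = 8*π;  (-3)²·∫cos(5x)² dx = 9·π/2 = 9*π/2;  (-2)²·∫sin(x)² dx = 4·π/2 = 2*π.
  u² cross terms: 2·(-4)·(-3)·∫sin(2x)·cos(5x) dx = 24·(-4/21) = -32/7;  2·(-4)·(-2)·∫sin(2x)·sin(x) dx = 16·(0) = 0;  2·(-3)·(-2)·∫cos(5x)·sin(x) dx = 12·(0) = 0.
  So ∫_0^π u² dx = 8*π + 9*π/2 + 2*π − 32/7 + 0 + 0 = -32/7 + 29*π/2.
  (u')² squared terms: (-8)²·∫cos(2x)² dx = 64·π/2 = 32*π;  (-2)²·∫cos(x)² dx = 4·π/2 = 2*π;  (15)²·∫sin(5x)² dx = 225·π/2 = 225*π/2.
  (u')² cross terms: 2·(-8)·(-2)·∫cos(2x)·cos(x) dx = 32·(0) = 0;  2·(-8)·(15)·∫cos(2x)·sin(5x) dx = -240·(10/21) = -800/7;  2·(-2)·(15)·∫cos(x)·sin(5x) dx = -60·(0) = 0.
  So ∫_0^π (u')² dx = 32*π + 2*π + 225*π/2 + 0 − 800/7 + 0 = -800/7 + 293*π/2.
||u||_{H^1}^2 = (-32/7 + 29*π/2) + (-800/7 + 293*π/2) = -832/7 + 161*π.


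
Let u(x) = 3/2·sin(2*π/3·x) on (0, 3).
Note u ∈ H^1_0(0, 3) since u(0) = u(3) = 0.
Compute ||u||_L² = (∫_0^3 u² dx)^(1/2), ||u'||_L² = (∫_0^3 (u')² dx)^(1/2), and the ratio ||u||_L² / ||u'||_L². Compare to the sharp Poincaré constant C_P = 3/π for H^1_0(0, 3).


||u||_L² / ||u'||_L² = 3/(2*π) < C_P = 3/π.

u(x) = 3/2·sin(2*π/3·x), so u'(x) = π*cos(2*π*x/3).
Writing u(x) = A·sin(kπx/L) with A = 3/2 and k = 2, use ∫_0^L sin²(kπx/L) dx = L/2 and ∫_0^L cos²(kπx/L) dx = L/2.
u² = 9/4·sin²(2*π/3·x) and (u')² = π^2·cos²(2*π/3·x), and each of sin², cos² integrates to L/2 = 3/2 over (0, 3).
∫_0^3 u² dx = 27/8, so ||u||_L² = 3*sqrt(6)/4.
∫_0^3 (u')² dx = 3*π^2/2, so ||u'||_L² = sqrt(6)*π/2.
Ratio ||u||_L² / ||u'||_L² = 3/(2*π).
Sharp Poincaré constant on H^1_0(0, 3) is C_P = L/π = 3/π, achieved by sin(π/3·x).
This is the k = 2 harmonic; the ratio L/(kπ) is strictly less than C_P = L/π, consistent with the sharp inequality ||u||_L² ≤ C_P ||u'||_L².


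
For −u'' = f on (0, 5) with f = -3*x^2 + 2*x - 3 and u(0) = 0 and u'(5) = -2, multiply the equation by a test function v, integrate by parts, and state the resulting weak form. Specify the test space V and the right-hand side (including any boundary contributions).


V = {v ∈ H^1(0, 5) : v(0) = 0} (test functions vanish at x = 0 where u is specified); weak form: ∫_0^5 u'v' dx = ∫_0^5 (-3*x^2 + 2*x - 3) v dx − 2·v(5) for all v ∈ V.

Multiply both sides by a test function v and integrate from 0 to 5:
  ∫_0^5 −u''(x) v(x) dx = ∫_0^5 f(x) v(x) dx.
Integrate the LHS by parts once:
  ∫_0^5 −u'' v dx = −[u'(x) v(x)]_0^5 + ∫_0^5 u'(x) v'(x) dx.
Thus ∫_0^5 u'(x) v'(x) dx = ∫_0^5 f(x) v(x) dx + [u'(x) v(x)]_0^5.
Choose V so that boundary terms are either known or forced to vanish.
Mixed BC: u(0) = 0 (Dirichlet) and u'(5) = -2 (Neumann). Define V = {v ∈ H^1(0, 5) : v(0) = 0}. Then [u' v]_0^5 = u'(5)·v(5) − u'(0)·0 = − 2·v(5).
Weak formulation: find u (satisfying any essential BC) such that ∫_0^5 u'(x) v'(x) dx = ∫_0^5 f v dx − 2·v(5) for all v ∈ V (Dirichlet at 0 absorbed into V; Neumann datum at x = 5 contributes the boundary term).
Substituting f(x) = -3*x^2 + 2*x - 3, the right-hand side is ∫_0^5 (-3*x^2 + 2*x - 3) v dx − 2·v(5).


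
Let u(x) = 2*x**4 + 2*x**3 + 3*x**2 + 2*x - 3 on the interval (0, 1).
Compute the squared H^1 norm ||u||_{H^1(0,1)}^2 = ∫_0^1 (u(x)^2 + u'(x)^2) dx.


||u||_{H^1}^2 = 37781/315

The H^1 norm (squared) on an interval (0, L) is
  ||u||_{H^1}^2 = ∫_0^L u(x)^2 dx + ∫_0^L u'(x)^2 dx.
Compute u'(x) = 8*x**3 + 6*x**2 + 6*x + 2.
Then u(x)^2 = 4*x**8 + 8*x**7 + 16*x**6 + 20*x**5 + 5*x**4 - 14*x**2 - 12*x + 9 and u'(x)^2 = 64*x**6 + 96*x**5 + 132*x**4 + 104*x**3 + 60*x**2 + 24*x + 4.
Integrate each monomial from 0 to 1 using ∫_0^1 c·x^n dx = c·1^(n+1)/(n+1):
  ∫_0^1 u(x)^2 dx = ∫_0^1 (4*x^8 + 8*x^7 + 16*x^6 + 20*x^5 + 5*x^4 - 14*x^2 - 12*x + 9) dx. Term by term:
    ∫_0^1 4*x^8 dx = 4/9;  ∫_0^1 8*x^7 dx = 1;  ∫_0^1 16*x^6 dx = 16/7;
    ∫_0^1 20*x^5 dx = 10/3;  ∫_0^1 5*x^4 dx = 1;  ∫_0^1 -14*x^2 dx = -14/3;
    ∫_0^1 -12*x dx = -6;  ∫_0^1 9 dx = 9.
  Sum: 4/9 + 1 + 16/7 + 10/3 + 1 − 14/3 − 6 + 9 = 403/63.
  ∫_0^1 u'(x)^2 dx = ∫_0^1 (64*x^6 + 96*x^5 + 132*x^4 + 104*x^3 + 60*x^2 + 24*x + 4) dx. Term by term:
    ∫_0^1 64*x^6 dx = 64/7;  ∫_0^1 96*x^5 dx = 16;  ∫_0^1 132*x^4 dx = 132/5;
    ∫_0^1 104*x^3 dx = 26;  ∫_0^1 60*x^2 dx = 20;  ∫_0^1 24*x dx = 12;
    ∫_0^1 4 dx = 4.
  Sum: 64/7 + 16 + 132/5 + 26 + 20 + 12 + 4 = 3974/35.
Adding: ||u||_{H^1}^2 = 403/63 + 3974/35 = 37781/315.


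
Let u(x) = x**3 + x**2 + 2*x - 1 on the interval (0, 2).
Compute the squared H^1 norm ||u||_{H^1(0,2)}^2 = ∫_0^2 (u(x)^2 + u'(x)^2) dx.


||u||_{H^1}^2 = 26378/105

The H^1 norm (squared) on an interval (0, L) is
  ||u||_{H^1}^2 = ∫_0^L u(x)^2 dx + ∫_0^L u'(x)^2 dx.
Compute u'(x) = 3*x**2 + 2*x + 2.
Then u(x)^2 = x**6 + 2*x**5 + 5*x**4 + 2*x**3 + 2*x**2 - 4*x + 1 and u'(x)^2 = 9*x**4 + 12*x**3 + 16*x**2 + 8*x + 4.
Integrate each monomial from 0 to 2 using ∫_0^2 c·x^n dx = c·2^(n+1)/(n+1):
  ∫_0^2 u(x)^2 dx = ∫_0^2 (x^6 + 2*x^5 + 5*x^4 + 2*x^3 + 2*x^2 - 4*x + 1) dx. Term by term:
    ∫_0^2 x^6 dx = 128/7;  ∫_0^2 2*x^5 dx = 64/3;  ∫_0^2 5*x^4 dx = 32;
    ∫_0^2 2*x^3 dx = 8;  ∫_0^2 2*x^2 dx = 16/3;  ∫_0^2 -4*x dx = -8;
    ∫_0^2 1 dx = 2.
  Sum: 128/7 + 64/3 + 32 + 8 + 16/3 − 8 + 2 = 1658/21.
  ∫_0^2 u'(x)^2 dx = ∫_0^2 (9*x^4 + 12*x^3 + 16*x^2 + 8*x + 4) dx. Term by term:
    ∫_0^2 9*x^4 dx = 288/5;  ∫_0^2 12*x^3 dx = 48;  ∫_0^2 16*x^2 dx = 128/3;
    ∫_0^2 8*x dx = 16;  ∫_0^2 4 dx = 8.
  Sum: 288/5 + 48 + 128/3 + 16 + 8 = 2584/15.
Adding: ||u||_{H^1}^2 = 1658/21 + 2584/15 = 26378/105.


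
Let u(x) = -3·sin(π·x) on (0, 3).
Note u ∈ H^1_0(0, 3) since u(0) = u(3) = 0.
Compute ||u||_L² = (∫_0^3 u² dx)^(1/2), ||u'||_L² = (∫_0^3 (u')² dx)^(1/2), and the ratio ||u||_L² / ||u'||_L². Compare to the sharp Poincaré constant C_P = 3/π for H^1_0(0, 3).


||u||_L² / ||u'||_L² = 1/π < C_P = 3/π.

u(x) = -3·sin(π·x), so u'(x) = -3*π*cos(π*x).
Writing u(x) = A·sin(kπx/L) with A = -3 and k = 3, use ∫_0^L sin²(kπx/L) dx = L/2 and ∫_0^L cos²(kπx/L) dx = L/2.
u² = 9·sin²(π·x) and (u')² = 9*π^2·cos²(π·x), and each of sin², cos² integrates to L/2 = 3/2 over (0, 3).
∫_0^3 u² dx = 27/2, so ||u||_L² = 3*sqrt(6)/2.
∫_0^3 (u')² dx = 27*π^2/2, so ||u'||_L² = 3*sqrt(6)*π/2.
Ratio ||u||_L² / ||u'||_L² = 1/π.
Sharp Poincaré constant on H^1_0(0, 3) is C_P = L/π = 3/π, achieved by sin(π/3·x).
This is the k = 3 harmonic; the ratio L/(kπ) is strictly less than C_P = L/π, consistent with the sharp inequality ||u||_L² ≤ C_P ||u'||_L².


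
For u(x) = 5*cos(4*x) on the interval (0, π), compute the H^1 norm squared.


||u||_{H^1(0,π)}^2 = 425*π/2

u'(x) = -20*sin(4*x).
Expand u² and (u')² and integrate term by term on (0, π), using: for integers n ≥ 1, ∫_0^π sin²(nx) dx = ∫_0^π cos²(nx) dx = π/2; for n ≠ n', ∫_0^π sin(nx)sin(n'x) dx = ∫_0^π cos(nx)cos(n'x) dx = 0; and by product-to-sum, ∫_0^π sin(nx)cos(n'x) dx = ½∫_0^π [sin((n+n')x) + sin((n−n')x)] dx, which is 0 when n+n' is even and 2n/(n²−n'²) when n+n' is odd (it need not vanish on (0, π)).
  u² squared terms: (5)²·∫cos(4x)² dx = 25·π/2 = 25*π/2.
  So ∫_0^π u² dx = 25*π/2.
  (u')² squared terms: (-20)²·∫sin(4x)² dx = 400·π/2 = 200*π.
  So ∫_0^π (u')² dx = 200*π.
||u||_{H^1}^2 = (25*π/2) + (200*π) = 425*π/2.


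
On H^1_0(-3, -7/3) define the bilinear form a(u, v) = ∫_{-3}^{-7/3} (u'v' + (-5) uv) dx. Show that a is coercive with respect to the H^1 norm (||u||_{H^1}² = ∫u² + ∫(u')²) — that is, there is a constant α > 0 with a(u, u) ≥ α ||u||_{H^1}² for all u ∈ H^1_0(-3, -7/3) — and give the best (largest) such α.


α = (-20 + 9*π^2)/(4 + 9*π^2)

Coercivity of a(·,·) on H^1_0(-3, -7/3) means a(u, u) ≥ α ||u||_{H^1}² for every u ∈ H^1_0.
The interval has length L = 2/3, and Poincaré/coercivity depend only on L. Here a(u, u) = ∫(u')² + (-5)·∫u².
Here c = -5 < 0 with |c| < (π/L)² = 9*π^2/4, so coercivity still holds. The condition a(u,u) ≥ α||u||_{H^1}² reads (1−α)∫(u')² ≥ (α−c)∫u². Any admissible α is ≤ 1 (rapidly oscillating u have ∫u²/∫(u')² → 0), and α = 1 would force 0 ≥ (1−c)∫u², impossible since c < 1; so 1−α > 0. By the sharp Poincaré inequality on H^1_0 of an interval of length L, ∫(u')² ≥ (π/L)²∫u² with equality for the first sine mode sin(π(x−x₀)/L) (x₀ the left endpoint), so the inequality holds for all u iff (1−α)(π/L)² ≥ α − c, i.e. α ≤ ((π/L)² + c)/((π/L)² + 1) = (1 + c(L/π)²)/(1 + (L/π)²). (Direct route, valid since c ≤ 0: Poincaré gives c∫u² ≥ c(L/π)²∫(u')², so a(u,u) ≥ (1 + c(L/π)²)∫(u')², while ||u||_{H^1}² ≤ (1 + (L/π)²)∫(u')²; dividing yields the same α.) With (π/L)² = 9*π^2/4 and c = -5, the largest admissible constant is α = ((π/L)² + c)/((π/L)² + 1).
Simplifying, α = (-20 + 9*π^2)/(4 + 9*π^2).


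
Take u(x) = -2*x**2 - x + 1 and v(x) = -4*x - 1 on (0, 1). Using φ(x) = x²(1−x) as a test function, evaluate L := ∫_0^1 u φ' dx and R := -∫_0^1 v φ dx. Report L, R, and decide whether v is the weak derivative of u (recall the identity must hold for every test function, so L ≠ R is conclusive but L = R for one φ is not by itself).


LHS = 17/60, RHS = 17/60. Yes, v = u' weakly.

u(x) = -2*x**2 - x + 1, classical derivative u'(x) = -4*x - 1.
φ(x) = x²(1−x), so φ'(x) = x*(2 - 3*x).
Note φ(0) = φ(1) = 0, so the boundary term u·φ vanishes.
LHS = ∫_0^1 u(x) φ'(x) dx = ∫_0^1 (6*x^4 - x^3 - 5*x^2 + 2*x) dx. Term by term:
  ∫_0^1 6*x^4 dx = 6/5;  ∫_0^1 -x^3 dx = -1/4;  ∫_0^1 -5*x^2 dx = -5/3;
  ∫_0^1 2*x dx = 1.
Sum: 6/5 − 1/4 − 5/3 + 1 = 17/60.
So LHS = 17/60.
∫_0^1 v(x) φ(x) dx = ∫_0^1 (4*x^4 - 3*x^3 - x^2) dx. Term by term:
  ∫_0^1 4*x^4 dx = 4/5;  ∫_0^1 -3*x^3 dx = -3/4;  ∫_0^1 -x^2 dx = -1/3.
Sum: 4/5 − 3/4 − 1/3 = -17/60.
So RHS = -∫_0^1 v(x) φ(x) dx = 17/60.
LHS = RHS, so the identity holds for this test φ.
Moreover u is smooth here and v(x) = u'(x) = -4*x - 1 pointwise, so the identity holds for every test function. Hence v is the weak derivative of u.


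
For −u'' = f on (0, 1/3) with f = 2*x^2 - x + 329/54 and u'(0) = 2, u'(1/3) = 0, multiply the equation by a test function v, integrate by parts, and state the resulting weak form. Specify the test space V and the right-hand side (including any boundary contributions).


V = H^1(0, 1/3) (v unrestricted at boundary; u is determined up to an additive constant); weak form: ∫_0^1/3 u'v' dx = ∫_0^1/3 (2*x^2 - x + 329/54) v dx − 2·v(0) for all v ∈ V.

Multiply both sides by a test function v and integrate from 0 to 1/3:
  ∫_0^1/3 −u''(x) v(x) dx = ∫_0^1/3 f(x) v(x) dx.
Integrate the LHS by parts once:
  ∫_0^1/3 −u'' v dx = −[u'(x) v(x)]_0^1/3 + ∫_0^1/3 u'(x) v'(x) dx.
Thus ∫_0^1/3 u'(x) v'(x) dx = ∫_0^1/3 f(x) v(x) dx + [u'(x) v(x)]_0^1/3.
Choose V so that boundary terms are either known or forced to vanish.
u has inhomogeneous Neumann u'(0) = 2, u'(1/3) = 0. [u' v]_0^1/3 = (0)·v(1/3) − (2)·v(0) = − 2·v(0). Take V = H^1(0, 1/3); boundary term becomes part of RHS.
Weak formulation: find u (satisfying any essential BC) such that ∫_0^1/3 u'(x) v'(x) dx = ∫_0^1/3 f v dx − 2·v(0) for all v ∈ V (Neumann data are natural BCs: they enter the RHS as boundary terms).
Substituting f(x) = 2*x^2 - x + 329/54, the right-hand side is ∫_0^1/3 (2*x^2 - x + 329/54) v dx − 2·v(0).
Compatibility check (pure Neumann): taking v ≡ 1 ∈ V gives 0 = ∫_0^1/3 f dx + (0) − (2), i.e. ∫_0^1/3 f dx must equal u'(0) − u'(1/3) = 2. Indeed ∫_0^1/3 (2*x^2 - x + 329/54) dx = 2, so the data are compatible. The solution is then unique only up to an additive constant (fix it e.g. by requiring ∫_0^1/3 u dx = 0).


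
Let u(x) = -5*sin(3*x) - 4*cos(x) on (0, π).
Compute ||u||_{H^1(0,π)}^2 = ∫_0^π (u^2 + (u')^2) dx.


||u||_{H^1(0,π)}^2 = 141*π

u'(x) = 4*sin(x) - 15*cos(3*x).
Expand u² and (u')² and integrate term by term on (0, π), using: for integers n ≥ 1, ∫_0^π sin²(nx) dx = ∫_0^π cos²(nx) dx = π/2; for n ≠ n', ∫_0^π sin(nx)sin(n'x) dx = ∫_0^π cos(nx)cos(n'x) dx = 0; and by product-to-sum, ∫_0^π sin(nx)cos(n'x) dx = ½∫_0^π [sin((n+n')x) + sin((n−n')x)] dx, which is 0 when n+n' is even and 2n/(n²−n'²) when n+n' is odd (it need not vanish on (0, π)).
  u² squared terms: (-5)²·∫sin(3x)² dx = 25·π/2 = 25*π/2;  (-4)²·∫cos(x)² dx = 16·π/2 = 8*π.
  u² cross terms: 2·(-5)·(-4)·∫sin(3x)·cos(x) dx = 40·(0) = 0.
  So ∫_0^π u² dx = 25*π/2 + 8*π + 0 = 41*π/2.
  (u')² squared terms: (-15)²·∫cos(3x)² dx = 225·π/2 = 225*π/2;  (4)²·∫sin(x)² dx = 16·π/2 = 8*π.
  (u')² cross terms: 2·(-15)·(4)·∫cos(3x)·sin(x) dx = -120·(0) = 0.
  So ∫_0^π (u')² dx = 225*π/2 + 8*π + 0 = 241*π/2.
||u||_{H^1}^2 = (41*π/2) + (241*π/2) = 141*π.


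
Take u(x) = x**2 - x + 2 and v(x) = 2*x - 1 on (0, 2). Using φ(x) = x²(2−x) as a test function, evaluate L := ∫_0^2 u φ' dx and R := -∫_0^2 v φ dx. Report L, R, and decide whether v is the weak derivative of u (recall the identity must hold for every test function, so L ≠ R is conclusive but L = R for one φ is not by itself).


LHS = -28/15, RHS = -28/15. Yes, v = u' weakly.

u(x) = x**2 - x + 2, classical derivative u'(x) = 2*x - 1.
φ(x) = x²(2−x), so φ'(x) = x*(4 - 3*x).
Note φ(0) = φ(2) = 0, so the boundary term u·φ vanishes.
LHS = ∫_0^2 u(x) φ'(x) dx = ∫_0^2 (-3*x^4 + 7*x^3 - 10*x^2 + 8*x) dx. Term by term:
  ∫_0^2 -3*x^4 dx = -96/5;  ∫_0^2 7*x^3 dx = 28;  ∫_0^2 -10*x^2 dx = -80/3;
  ∫_0^2 8*x dx = 16.
Sum: -96/5 + 28 − 80/3 + 16 = -28/15.
So LHS = -28/15.
∫_0^2 v(x) φ(x) dx = ∫_0^2 (-2*x^4 + 5*x^3 - 2*x^2) dx. Term by term:
  ∫_0^2 -2*x^4 dx = -64/5;  ∫_0^2 5*x^3 dx = 20;  ∫_0^2 -2*x^2 dx = -16/3.
Sum: -64/5 + 20 − 16/3 = 28/15.
So RHS = -∫_0^2 v(x) φ(x) dx = -28/15.
LHS = RHS, so the identity holds for this test φ.
Moreover u is smooth here and v(x) = u'(x) = 2*x - 1 pointwise, so the identity holds for every test function. Hence v is the weak derivative of u.
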